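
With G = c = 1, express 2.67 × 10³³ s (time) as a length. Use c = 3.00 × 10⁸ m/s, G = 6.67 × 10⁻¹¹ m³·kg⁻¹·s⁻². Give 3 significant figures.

Time → length via c.
2.67 × 10³³ s × (c) = 8.01 × 10⁴¹ m

8.01 × 10⁴¹ m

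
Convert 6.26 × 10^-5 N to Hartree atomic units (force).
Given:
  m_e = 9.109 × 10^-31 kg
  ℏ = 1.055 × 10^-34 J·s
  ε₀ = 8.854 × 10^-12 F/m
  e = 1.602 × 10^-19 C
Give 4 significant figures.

atomic unit of force: F_au = E_h/a₀ = m_e²e⁶/((4πε₀)³ℏ⁴) = 8.220 × 10^-8 N.
6.26 × 10^-5 / 8.220 × 10^-8 = 761.6

761.6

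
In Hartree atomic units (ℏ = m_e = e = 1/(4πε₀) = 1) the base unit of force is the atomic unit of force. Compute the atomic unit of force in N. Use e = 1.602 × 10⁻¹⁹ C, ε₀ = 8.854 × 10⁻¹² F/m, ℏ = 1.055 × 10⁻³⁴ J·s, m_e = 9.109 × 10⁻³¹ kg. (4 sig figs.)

8.220 × 10⁻⁸ N

F_au = E_h/a₀ = m_e²e⁶/((4πε₀)³ℏ⁴)
E_h = 4.354 × 10⁻¹⁸ J
a₀ = 5.297 × 10⁻¹¹ m
E_h/a₀ = 8.220 × 10⁻⁸ N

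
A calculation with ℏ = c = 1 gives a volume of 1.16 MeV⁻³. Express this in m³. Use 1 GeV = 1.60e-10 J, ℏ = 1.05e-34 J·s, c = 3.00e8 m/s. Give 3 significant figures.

Volume is [L]³ = [E]⁻³·(ℏc)³.
1 GeV⁻³ → (ℏc)³ × (1 GeV in J)⁻³ = 7.63e-48 m³.
Convert the energy scale: 1.16 MeV⁻³ = 1.16e9 GeV⁻³.
Result: 1.16e9 × 7.63e-48 = 8.85e-39 m³.

8.85e-39 m³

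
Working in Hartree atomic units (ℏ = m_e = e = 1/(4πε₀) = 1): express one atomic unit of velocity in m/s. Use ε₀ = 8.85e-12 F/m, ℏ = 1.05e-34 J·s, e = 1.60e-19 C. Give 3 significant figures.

From ℏ = m_e = e = 1/(4πε₀) = 1 the velocity scale is v_au = e²/(4πε₀ℏ).
  = 2.56e-38 / 1.17e-44
  = 2.19e6 m/s

2.19e6 m/s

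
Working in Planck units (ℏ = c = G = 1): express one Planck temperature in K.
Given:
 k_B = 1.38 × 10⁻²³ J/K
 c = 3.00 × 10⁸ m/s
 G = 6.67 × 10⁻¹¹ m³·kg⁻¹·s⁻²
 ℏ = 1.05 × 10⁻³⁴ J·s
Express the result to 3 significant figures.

1.42 × 10³² K

Dimensional analysis gives T_P = √(ℏc⁵/G) / k_B.
  = √(3.83 × 10¹⁸) × 7.25 × 10²²
  = 1.42 × 10³² K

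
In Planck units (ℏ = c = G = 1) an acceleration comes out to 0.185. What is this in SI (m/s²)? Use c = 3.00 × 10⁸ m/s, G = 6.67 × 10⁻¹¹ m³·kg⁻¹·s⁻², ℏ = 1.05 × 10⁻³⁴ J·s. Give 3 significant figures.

One Planck acceleration: a_P = √(c⁷/(ℏG)) = 5.59 × 10⁵¹ m/s².
0.185 × 5.59 × 10⁵¹ m/s² = 1.03 × 10⁵¹ m/s²

1.03 × 10⁵¹ m/s²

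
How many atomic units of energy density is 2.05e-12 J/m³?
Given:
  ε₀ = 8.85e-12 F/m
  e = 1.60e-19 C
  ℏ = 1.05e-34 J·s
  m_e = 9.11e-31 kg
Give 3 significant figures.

6.80e-26

atomic unit of energy density: u_au = E_h/a₀³ = m_e⁴e¹⁰/((4πε₀)⁵ℏ⁸) = 3.01e13 J/m³.
2.05e-12 / 3.01e13 = 6.80e-26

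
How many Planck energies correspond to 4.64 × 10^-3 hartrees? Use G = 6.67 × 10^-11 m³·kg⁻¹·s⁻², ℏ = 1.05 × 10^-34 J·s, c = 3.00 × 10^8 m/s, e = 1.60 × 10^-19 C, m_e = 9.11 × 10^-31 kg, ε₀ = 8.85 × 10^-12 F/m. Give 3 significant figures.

hartree: E_h = m_e e⁴/(4πε₀ℏ)² = 4.38 × 10^-18 J
Planck energy: E_P = √(ℏc⁵/G) = 1.96 × 10^9 J
4.64 × 10^-3 × 4.38 × 10^-18 / 1.96 × 10^9 = 1.04 × 10^-29

1.04 × 10^-29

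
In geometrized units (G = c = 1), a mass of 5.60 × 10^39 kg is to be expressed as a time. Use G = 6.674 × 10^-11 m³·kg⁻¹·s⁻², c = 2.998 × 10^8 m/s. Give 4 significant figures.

Mass → time via G/c³.
5.60 × 10^39 kg × (G/c³) = 1.387 × 10^4 s

1.387 × 10^4 s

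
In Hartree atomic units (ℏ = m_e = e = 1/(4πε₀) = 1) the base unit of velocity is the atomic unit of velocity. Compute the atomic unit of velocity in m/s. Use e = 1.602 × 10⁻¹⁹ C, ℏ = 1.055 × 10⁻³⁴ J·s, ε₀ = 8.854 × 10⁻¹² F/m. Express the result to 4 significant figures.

v_au = e²/(4πε₀ℏ)
  = 2.566 × 10⁻³⁸ / 1.174 × 10⁻⁴⁴
  = 2.186 × 10⁶ m/s

2.186 × 10⁶ m/s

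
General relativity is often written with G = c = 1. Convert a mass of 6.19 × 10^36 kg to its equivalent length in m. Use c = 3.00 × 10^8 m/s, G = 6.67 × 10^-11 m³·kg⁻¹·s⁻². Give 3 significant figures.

4.59 × 10^9 m

In G = c = 1 units mass has dimensions of length; the conversion factor is G/c².
6.19 × 10^36 kg × (G/c²) = 4.59 × 10^9 m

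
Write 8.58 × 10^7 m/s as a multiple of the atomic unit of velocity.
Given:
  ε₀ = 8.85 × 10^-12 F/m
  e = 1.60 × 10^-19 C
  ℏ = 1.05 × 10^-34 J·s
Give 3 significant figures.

39.1

atomic unit of velocity: v_au = e²/(4πε₀ℏ) = 2.19 × 10^6 m/s.
8.58 × 10^7 / 2.19 × 10^6 = 39.1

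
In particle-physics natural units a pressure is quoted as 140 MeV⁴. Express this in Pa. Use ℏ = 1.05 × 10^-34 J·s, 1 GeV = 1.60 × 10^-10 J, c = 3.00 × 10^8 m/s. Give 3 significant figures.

Pressure is [E]/[L]³ = [E]⁴/(ℏc)³.
1 GeV⁴ → 1/(ℏc)³ × (1 GeV in J)⁴ = 2.10 × 10^37 Pa.
Convert the energy scale: 140 MeV⁴ = 1.40 × 10^-10 GeV⁴.
Result: 1.40 × 10^-10 × 2.10 × 10^37 = 2.94 × 10^27 Pa.

2.94 × 10^27 Pa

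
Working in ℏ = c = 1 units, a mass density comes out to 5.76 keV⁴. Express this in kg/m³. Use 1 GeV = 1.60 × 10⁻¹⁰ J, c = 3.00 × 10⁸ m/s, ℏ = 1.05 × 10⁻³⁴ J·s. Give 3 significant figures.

Mass density is [E]/(c²[L]³) = [E]⁴/(ℏ³c⁵).
1 GeV⁴ → 1/(ℏ³c⁵) × (1 GeV in J)⁴ = 2.33 × 10²⁰ kg/m³.
Convert the energy scale: 5.76 keV⁴ = 5.76 × 10⁻²⁴ GeV⁴.
Result: 5.76 × 10⁻²⁴ × 2.33 × 10²⁰ = 1.34 × 10⁻³ kg/m³.

1.34 × 10⁻³ kg/m³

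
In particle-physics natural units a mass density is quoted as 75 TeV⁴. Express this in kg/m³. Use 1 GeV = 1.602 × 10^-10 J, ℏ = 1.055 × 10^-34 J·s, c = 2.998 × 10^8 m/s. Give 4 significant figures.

Mass density is [E]/(c²[L]³) = [E]⁴/(ℏ³c⁵).
1 GeV⁴ → 1/(ℏ³c⁵) × (1 GeV in J)⁴ = 2.316 × 10^20 kg/m³.
Convert the energy scale: 75 TeV⁴ = 7.50 × 10^13 GeV⁴.
Result: 7.50 × 10^13 × 2.316 × 10^20 = 1.737 × 10^34 kg/m³.

1.737 × 10^34 kg/m³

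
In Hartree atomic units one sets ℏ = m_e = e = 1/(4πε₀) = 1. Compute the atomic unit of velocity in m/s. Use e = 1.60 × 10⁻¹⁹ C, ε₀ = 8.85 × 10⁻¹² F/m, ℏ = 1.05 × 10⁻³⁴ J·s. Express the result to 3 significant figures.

v_au = e²/(4πε₀ℏ)
  = 2.56 × 10⁻³⁸ / 1.17 × 10⁻⁴⁴
  = 2.19 × 10⁶ m/s

2.19 × 10⁶ m/s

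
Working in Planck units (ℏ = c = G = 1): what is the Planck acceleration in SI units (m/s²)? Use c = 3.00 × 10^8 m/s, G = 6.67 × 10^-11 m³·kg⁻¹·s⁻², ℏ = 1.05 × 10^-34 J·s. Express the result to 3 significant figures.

5.59 × 10^51 m/s²

The unique combination of the constants set to 1 with dimensions of acceleration is a_P = √(c⁷/(ℏG)).
  = √(3.12 × 10^103)
  = 5.59 × 10^51 m/s²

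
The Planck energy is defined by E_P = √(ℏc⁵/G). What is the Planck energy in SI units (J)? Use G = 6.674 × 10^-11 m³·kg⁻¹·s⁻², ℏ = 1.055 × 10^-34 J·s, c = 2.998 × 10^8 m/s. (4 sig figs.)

1.957 × 10^9 J

E_P = √(ℏc⁵/G)
  = √(3.828 × 10^18)
  = 1.957 × 10^9 J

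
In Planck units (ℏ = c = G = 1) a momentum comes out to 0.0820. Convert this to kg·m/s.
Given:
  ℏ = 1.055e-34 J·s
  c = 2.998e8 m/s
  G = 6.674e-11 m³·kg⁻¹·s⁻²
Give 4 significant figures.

One Planck momentum: p_P = √(ℏc³/G) = 6.527 kg·m/s.
0.0820 × 6.527 kg·m/s = 0.5352 kg·m/s

0.5352 kg·m/s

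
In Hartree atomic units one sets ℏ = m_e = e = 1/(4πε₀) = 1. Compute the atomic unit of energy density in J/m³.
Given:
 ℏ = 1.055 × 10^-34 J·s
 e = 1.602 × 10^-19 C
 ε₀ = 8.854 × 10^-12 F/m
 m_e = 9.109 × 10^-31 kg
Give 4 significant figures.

2.929 × 10^13 J/m³

u_au = E_h/a₀³ = m_e⁴e¹⁰/((4πε₀)⁵ℏ⁸)
E_h = 4.354 × 10^-18 J
a₀ = 5.297 × 10^-11 m
E_h/a₀³ = 2.929 × 10^13 J/m³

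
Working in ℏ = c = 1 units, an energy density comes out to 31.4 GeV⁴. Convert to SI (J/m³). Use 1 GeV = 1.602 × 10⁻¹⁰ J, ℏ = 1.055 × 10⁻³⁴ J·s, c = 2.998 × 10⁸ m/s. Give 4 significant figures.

[E]/[L]³ = [E]⁴/(ℏc)³; restore (ℏc)⁻³.
1 GeV⁴ → 1/(ℏc)³ × (1 GeV in J)⁴ = 2.082 × 10³⁷ J/m³.
Result: 31.4 × 2.082 × 10³⁷ = 6.536 × 10³⁸ J/m³.

6.536 × 10³⁸ J/m³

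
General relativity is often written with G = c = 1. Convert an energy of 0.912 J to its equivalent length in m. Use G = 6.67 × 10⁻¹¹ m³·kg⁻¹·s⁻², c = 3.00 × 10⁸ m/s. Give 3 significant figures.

Energy → length via G/c⁴.
0.912 J × (G/c⁴) = 7.51 × 10⁻⁴⁵ m

7.51 × 10⁻⁴⁵ m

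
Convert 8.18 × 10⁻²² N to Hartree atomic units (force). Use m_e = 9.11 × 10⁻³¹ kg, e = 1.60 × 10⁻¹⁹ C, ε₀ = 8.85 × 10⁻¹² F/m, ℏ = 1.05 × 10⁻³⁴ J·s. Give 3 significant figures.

atomic unit of force: F_au = E_h/a₀ = m_e²e⁶/((4πε₀)³ℏ⁴) = 8.33 × 10⁻⁸ N.
8.18 × 10⁻²² / 8.33 × 10⁻⁸ = 9.82 × 10⁻¹⁵

9.82 × 10⁻¹⁵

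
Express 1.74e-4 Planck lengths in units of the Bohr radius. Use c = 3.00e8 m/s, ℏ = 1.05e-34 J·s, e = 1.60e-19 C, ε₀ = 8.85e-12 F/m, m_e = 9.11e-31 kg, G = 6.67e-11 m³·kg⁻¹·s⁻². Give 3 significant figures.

Planck length: ℓ_P = √(ℏG/c³) = 1.61e-35 m
Bohr radius: a₀ = 4πε₀ℏ²/(m_e e²) = 5.26e-11 m
1.74e-4 × 1.61e-35 / 5.26e-11 = 5.33e-29

5.33e-29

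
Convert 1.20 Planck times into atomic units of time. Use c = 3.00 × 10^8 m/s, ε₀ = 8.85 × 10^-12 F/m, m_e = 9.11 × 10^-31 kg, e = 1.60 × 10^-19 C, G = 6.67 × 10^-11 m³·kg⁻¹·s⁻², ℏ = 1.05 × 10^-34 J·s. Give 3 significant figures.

Planck time: t_P = √(ℏG/c⁵) = 5.37 × 10^-44 s
atomic unit of time: τ_au = (4πε₀)²ℏ³/(m_e e⁴) = 2.40 × 10^-17 s
1.20 × 5.37 × 10^-44 / 2.40 × 10^-17 = 2.69 × 10^-27

2.69 × 10^-27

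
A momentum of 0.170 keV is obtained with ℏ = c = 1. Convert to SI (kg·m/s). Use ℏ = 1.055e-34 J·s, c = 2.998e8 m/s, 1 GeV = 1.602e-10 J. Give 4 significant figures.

Momentum is [E]/c; divide by c.
1 GeV → 1/c × (1 GeV in J) = 5.344e-19 kg·m/s.
Convert the energy scale: 0.170 keV = 1.70e-7 GeV.
Result: 1.70e-7 × 5.344e-19 = 9.084e-26 kg·m/s.

9.084e-26 kg·m/s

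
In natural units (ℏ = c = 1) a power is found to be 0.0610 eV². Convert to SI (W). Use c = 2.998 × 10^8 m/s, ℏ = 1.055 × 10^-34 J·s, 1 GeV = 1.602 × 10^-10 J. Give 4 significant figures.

1.484 × 10^-5 W

Power is [E]/[T] = [E]²/ℏ.
1 GeV² → 1/ℏ × (1 GeV in J)² = 2.433 × 10^14 W.
Convert the energy scale: 0.0610 eV² = 6.10 × 10^-20 GeV².
Result: 6.10 × 10^-20 × 2.433 × 10^14 = 1.484 × 10^-5 W.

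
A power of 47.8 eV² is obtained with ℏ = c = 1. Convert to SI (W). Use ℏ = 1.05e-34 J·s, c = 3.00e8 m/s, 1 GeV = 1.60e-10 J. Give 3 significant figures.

Power is [E]/[T] = [E]²/ℏ.
1 GeV² → 1/ℏ × (1 GeV in J)² = 2.44e14 W.
Convert the energy scale: 47.8 eV² = 4.78e-17 GeV².
Result: 4.78e-17 × 2.44e14 = 0.0117 W.

0.0117 W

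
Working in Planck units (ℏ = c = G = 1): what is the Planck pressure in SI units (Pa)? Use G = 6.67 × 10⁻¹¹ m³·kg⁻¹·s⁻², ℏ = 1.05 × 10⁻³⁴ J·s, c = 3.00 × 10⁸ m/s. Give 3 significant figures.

4.68 × 10¹¹³ Pa

From ℏ = c = G = 1 the pressure scale is p_P = c⁷/(ℏG²).
  = 2.19 × 10⁵⁹ / 4.67 × 10⁻⁵⁵
  = 4.68 × 10¹¹³ Pa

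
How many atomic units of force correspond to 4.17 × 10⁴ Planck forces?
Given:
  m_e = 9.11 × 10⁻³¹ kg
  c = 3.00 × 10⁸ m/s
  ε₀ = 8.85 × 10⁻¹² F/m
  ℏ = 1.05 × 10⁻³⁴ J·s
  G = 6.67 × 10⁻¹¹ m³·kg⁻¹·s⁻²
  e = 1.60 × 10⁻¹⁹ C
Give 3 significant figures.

6.08 × 10⁵⁵

Planck force: F_P = c⁴/G = 1.21 × 10⁴⁴ N
atomic unit of force: F_au = E_h/a₀ = m_e²e⁶/((4πε₀)³ℏ⁴) = 8.33 × 10⁻⁸ N
4.17 × 10⁴ × 1.21 × 10⁴⁴ / 8.33 × 10⁻⁸ = 6.08 × 10⁵⁵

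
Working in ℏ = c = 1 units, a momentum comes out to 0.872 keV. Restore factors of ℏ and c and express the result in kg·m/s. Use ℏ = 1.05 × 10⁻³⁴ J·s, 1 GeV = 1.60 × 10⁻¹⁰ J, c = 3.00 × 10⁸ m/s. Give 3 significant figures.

4.65 × 10⁻²⁵ kg·m/s

Momentum is [E]/c; divide by c.
1 GeV → 1/c × (1 GeV in J) = 5.33 × 10⁻¹⁹ kg·m/s.
Convert the energy scale: 0.872 keV = 8.72 × 10⁻⁷ GeV.
Result: 8.72 × 10⁻⁷ × 5.33 × 10⁻¹⁹ = 4.65 × 10⁻²⁵ kg·m/s.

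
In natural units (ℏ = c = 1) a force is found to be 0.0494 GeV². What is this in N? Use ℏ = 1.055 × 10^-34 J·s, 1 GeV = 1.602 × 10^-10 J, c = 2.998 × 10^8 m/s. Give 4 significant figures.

4.008 × 10^4 N

Force is [E]/[L] = [E]²/(ℏc); restore (ℏc)⁻¹.
1 GeV² → 1/(ℏc) × (1 GeV in J)² = 8.114 × 10^5 N.
Result: 0.0494 × 8.114 × 10^5 = 4.008 × 10^4 N.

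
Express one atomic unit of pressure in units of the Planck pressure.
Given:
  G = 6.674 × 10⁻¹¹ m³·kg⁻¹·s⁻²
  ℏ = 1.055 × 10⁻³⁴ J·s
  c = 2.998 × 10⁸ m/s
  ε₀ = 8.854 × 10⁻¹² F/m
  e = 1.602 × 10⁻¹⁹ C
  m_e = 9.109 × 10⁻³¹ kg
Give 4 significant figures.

atomic unit of pressure: P_au = E_h/a₀³ = m_e⁴e¹⁰/((4πε₀)⁵ℏ⁸) = 2.929 × 10¹³ Pa
Planck pressure: p_P = c⁷/(ℏG²) = 4.632 × 10¹¹³ Pa
ratio = 2.929 × 10¹³ / 4.632 × 10¹¹³ = 6.323 × 10⁻¹⁰¹

6.323 × 10⁻¹⁰¹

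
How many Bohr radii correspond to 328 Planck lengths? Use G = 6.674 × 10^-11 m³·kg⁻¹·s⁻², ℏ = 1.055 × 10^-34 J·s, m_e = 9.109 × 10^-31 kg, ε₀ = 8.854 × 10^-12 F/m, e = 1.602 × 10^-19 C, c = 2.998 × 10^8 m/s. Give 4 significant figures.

1.001 × 10^-22

Planck length: ℓ_P = √(ℏG/c³) = 1.616 × 10^-35 m
Bohr radius: a₀ = 4πε₀ℏ²/(m_e e²) = 5.297 × 10^-11 m
328 × 1.616 × 10^-35 / 5.297 × 10^-11 = 1.001 × 10^-22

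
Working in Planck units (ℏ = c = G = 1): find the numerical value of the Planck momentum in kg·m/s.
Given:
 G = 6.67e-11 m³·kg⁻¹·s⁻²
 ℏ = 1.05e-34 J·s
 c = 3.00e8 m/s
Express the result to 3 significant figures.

6.52 kg·m/s

From ℏ = c = G = 1 the momentum scale is p_P = √(ℏc³/G).
  = √(42.5)
  = 6.52 kg·m/s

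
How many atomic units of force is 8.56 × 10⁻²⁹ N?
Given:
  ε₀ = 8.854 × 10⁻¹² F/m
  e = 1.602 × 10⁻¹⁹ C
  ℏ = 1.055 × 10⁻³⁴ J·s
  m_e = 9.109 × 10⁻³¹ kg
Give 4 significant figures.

1.041 × 10⁻²¹

atomic unit of force: F_au = E_h/a₀ = m_e²e⁶/((4πε₀)³ℏ⁴) = 8.220 × 10⁻⁸ N.
8.56 × 10⁻²⁹ / 8.220 × 10⁻⁸ = 1.041 × 10⁻²¹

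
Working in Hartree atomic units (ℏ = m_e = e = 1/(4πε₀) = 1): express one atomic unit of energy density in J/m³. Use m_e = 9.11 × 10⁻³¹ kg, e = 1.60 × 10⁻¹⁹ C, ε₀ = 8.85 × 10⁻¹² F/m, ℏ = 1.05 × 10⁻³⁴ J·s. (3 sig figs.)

From ℏ = m_e = e = 1/(4πε₀) = 1 the energy density scale is u_au = E_h/a₀³ = m_e⁴e¹⁰/((4πε₀)⁵ℏ⁸).
E_h = 4.38 × 10⁻¹⁸ J
a₀ = 5.26 × 10⁻¹¹ m
E_h/a₀³ = 3.01 × 10¹³ J/m³

3.01 × 10¹³ J/m³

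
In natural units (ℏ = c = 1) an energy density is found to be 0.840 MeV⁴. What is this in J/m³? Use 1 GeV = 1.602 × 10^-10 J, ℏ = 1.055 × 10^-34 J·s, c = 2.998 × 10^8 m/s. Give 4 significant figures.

1.749 × 10^25 J/m³

[E]/[L]³ = [E]⁴/(ℏc)³; restore (ℏc)⁻³.
1 GeV⁴ → 1/(ℏc)³ × (1 GeV in J)⁴ = 2.082 × 10^37 J/m³.
Convert the energy scale: 0.840 MeV⁴ = 8.40 × 10^-13 GeV⁴.
Result: 8.40 × 10^-13 × 2.082 × 10^37 = 1.749 × 10^25 J/m³.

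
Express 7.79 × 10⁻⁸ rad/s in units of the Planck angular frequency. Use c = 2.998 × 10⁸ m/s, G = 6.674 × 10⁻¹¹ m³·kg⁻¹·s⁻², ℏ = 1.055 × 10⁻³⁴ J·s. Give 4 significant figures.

Planck angular frequency: ω_P = √(c⁵/(ℏG)) = 1.855 × 10⁴³ rad/s.
7.79 × 10⁻⁸ / 1.855 × 10⁴³ = 4.200 × 10⁻⁵¹

4.200 × 10⁻⁵¹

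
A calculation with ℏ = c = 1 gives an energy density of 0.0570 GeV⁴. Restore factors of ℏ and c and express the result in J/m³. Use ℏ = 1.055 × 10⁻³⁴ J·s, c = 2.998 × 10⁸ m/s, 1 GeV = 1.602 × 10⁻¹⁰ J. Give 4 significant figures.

[E]/[L]³ = [E]⁴/(ℏc)³; restore (ℏc)⁻³.
1 GeV⁴ → 1/(ℏc)³ × (1 GeV in J)⁴ = 2.082 × 10³⁷ J/m³.
Result: 0.0570 × 2.082 × 10³⁷ = 1.187 × 10³⁶ J/m³.

1.187 × 10³⁶ J/m³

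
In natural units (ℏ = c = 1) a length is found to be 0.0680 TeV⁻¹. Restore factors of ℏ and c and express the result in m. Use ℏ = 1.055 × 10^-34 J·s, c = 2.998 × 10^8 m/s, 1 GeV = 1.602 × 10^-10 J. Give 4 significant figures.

1.343 × 10^-20 m

A length is [E]⁻¹ in ℏ=c=1; restore one factor of ℏc.
1 GeV⁻¹ → ℏc × (1 GeV in J)⁻¹ = 1.974 × 10^-16 m.
Convert the energy scale: 0.0680 TeV⁻¹ = 6.80 × 10^-5 GeV⁻¹.
Result: 6.80 × 10^-5 × 1.974 × 10^-16 = 1.343 × 10^-20 m.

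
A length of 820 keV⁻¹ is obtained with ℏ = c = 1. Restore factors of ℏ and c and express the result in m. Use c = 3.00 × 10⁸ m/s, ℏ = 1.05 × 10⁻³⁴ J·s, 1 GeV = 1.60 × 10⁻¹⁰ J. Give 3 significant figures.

A length is [E]⁻¹ in ℏ=c=1; restore one factor of ℏc.
1 GeV⁻¹ → ℏc × (1 GeV in J)⁻¹ = 1.97 × 10⁻¹⁶ m.
Convert the energy scale: 820 keV⁻¹ = 8.20 × 10⁸ GeV⁻¹.
Result: 8.20 × 10⁸ × 1.97 × 10⁻¹⁶ = 1.61 × 10⁻⁷ m.

1.61 × 10⁻⁷ m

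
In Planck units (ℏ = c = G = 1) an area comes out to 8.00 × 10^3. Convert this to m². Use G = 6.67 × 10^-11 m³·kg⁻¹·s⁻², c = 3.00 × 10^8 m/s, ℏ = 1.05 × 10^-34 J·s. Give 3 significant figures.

2.08 × 10^-66 m²

One Planck area: A_P = ℏG/c³ = 2.59 × 10^-70 m².
8.00 × 10^3 × 2.59 × 10^-70 m² = 2.08 × 10^-66 m²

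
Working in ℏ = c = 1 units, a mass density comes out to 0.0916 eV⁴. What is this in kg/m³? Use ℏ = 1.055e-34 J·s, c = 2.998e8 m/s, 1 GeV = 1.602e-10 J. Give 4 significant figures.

Mass density is [E]/(c²[L]³) = [E]⁴/(ℏ³c⁵).
1 GeV⁴ → 1/(ℏ³c⁵) × (1 GeV in J)⁴ = 2.316e20 kg/m³.
Convert the energy scale: 0.0916 eV⁴ = 9.16e-38 GeV⁴.
Result: 9.16e-38 × 2.316e20 = 2.121e-17 kg/m³.

2.121e-17 kg/m³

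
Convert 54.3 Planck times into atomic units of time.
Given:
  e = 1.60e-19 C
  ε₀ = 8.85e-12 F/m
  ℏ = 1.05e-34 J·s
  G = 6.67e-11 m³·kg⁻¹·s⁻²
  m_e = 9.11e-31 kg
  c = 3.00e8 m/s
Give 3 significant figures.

Planck time: t_P = √(ℏG/c⁵) = 5.37e-44 s
atomic unit of time: τ_au = (4πε₀)²ℏ³/(m_e e⁴) = 2.40e-17 s
54.3 × 5.37e-44 / 2.40e-17 = 1.22e-25

1.22e-25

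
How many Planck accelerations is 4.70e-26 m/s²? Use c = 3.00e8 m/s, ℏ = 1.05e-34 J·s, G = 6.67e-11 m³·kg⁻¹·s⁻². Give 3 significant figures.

8.41e-78

Planck acceleration: a_P = √(c⁷/(ℏG)) = 5.59e51 m/s².
4.70e-26 / 5.59e51 = 8.41e-78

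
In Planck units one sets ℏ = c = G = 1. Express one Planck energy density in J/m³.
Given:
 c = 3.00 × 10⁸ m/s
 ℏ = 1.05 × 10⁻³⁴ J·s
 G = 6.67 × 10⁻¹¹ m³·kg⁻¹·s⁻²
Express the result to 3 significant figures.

4.68 × 10¹¹³ J/m³

u_P = c⁷/(ℏG²)
  = 2.19 × 10⁵⁹ / 4.67 × 10⁻⁵⁵
  = 4.68 × 10¹¹³ J/m³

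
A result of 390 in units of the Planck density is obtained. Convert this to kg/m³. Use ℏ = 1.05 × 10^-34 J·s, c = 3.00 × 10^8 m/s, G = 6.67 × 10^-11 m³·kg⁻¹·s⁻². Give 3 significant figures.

One Planck density: ρ_P = c⁵/(ℏG²) = 5.20 × 10^96 kg/m³.
390 × 5.20 × 10^96 kg/m³ = 2.03 × 10^99 kg/m³

2.03 × 10^99 kg/m³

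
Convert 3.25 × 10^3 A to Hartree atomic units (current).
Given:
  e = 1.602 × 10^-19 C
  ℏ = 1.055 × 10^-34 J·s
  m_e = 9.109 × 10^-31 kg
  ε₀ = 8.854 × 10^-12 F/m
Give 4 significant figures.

atomic unit of electric current: I_au = e E_h/ℏ = m_e e⁵/((4πε₀)²ℏ³) = 6.612 × 10^-3 A.
3.25 × 10^3 / 6.612 × 10^-3 = 4.915 × 10^5

4.915 × 10^5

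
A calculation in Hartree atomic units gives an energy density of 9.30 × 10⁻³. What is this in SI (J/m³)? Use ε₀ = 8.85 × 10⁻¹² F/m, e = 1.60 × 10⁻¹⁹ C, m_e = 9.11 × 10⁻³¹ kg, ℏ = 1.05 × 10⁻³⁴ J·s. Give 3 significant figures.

One atomic unit of energy density: u_au = E_h/a₀³ = m_e⁴e¹⁰/((4πε₀)⁵ℏ⁸) = 3.01 × 10¹³ J/m³.
9.30 × 10⁻³ × 3.01 × 10¹³ J/m³ = 2.80 × 10¹¹ J/m³

2.80 × 10¹¹ J/m³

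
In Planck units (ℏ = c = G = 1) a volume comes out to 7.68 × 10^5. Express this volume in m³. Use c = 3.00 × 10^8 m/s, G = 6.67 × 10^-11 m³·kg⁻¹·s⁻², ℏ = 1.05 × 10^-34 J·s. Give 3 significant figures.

3.21 × 10^-99 m³

One Planck volume: V_P = (ℏG/c³)^(3/2) = 4.18 × 10^-105 m³.
7.68 × 10^5 × 4.18 × 10^-105 m³ = 3.21 × 10^-99 m³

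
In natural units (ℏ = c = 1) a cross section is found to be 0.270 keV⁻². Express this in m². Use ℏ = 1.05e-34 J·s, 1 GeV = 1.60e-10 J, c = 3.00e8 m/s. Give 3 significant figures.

1.05e-20 m²

Area is [L]² = [E]⁻²·(ℏc)²; restore (ℏc)².
1 GeV⁻² → (ℏc)² × (1 GeV in J)⁻² = 3.88e-32 m².
Convert the energy scale: 0.270 keV⁻² = 2.70e11 GeV⁻².
Result: 2.70e11 × 3.88e-32 = 1.05e-20 m².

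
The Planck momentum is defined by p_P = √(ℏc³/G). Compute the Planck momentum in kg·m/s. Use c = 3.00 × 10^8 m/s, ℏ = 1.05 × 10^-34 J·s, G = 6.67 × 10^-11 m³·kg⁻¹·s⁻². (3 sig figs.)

p_P = √(ℏc³/G)
  = √(42.5)
  = 6.52 kg·m/s

6.52 kg·m/s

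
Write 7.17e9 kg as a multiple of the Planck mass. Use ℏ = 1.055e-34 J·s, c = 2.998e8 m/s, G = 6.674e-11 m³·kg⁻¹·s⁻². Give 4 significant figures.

3.294e17

Planck mass: m_P = √(ℏc/G) = 2.177e-8 kg.
7.17e9 / 2.177e-8 = 3.294e17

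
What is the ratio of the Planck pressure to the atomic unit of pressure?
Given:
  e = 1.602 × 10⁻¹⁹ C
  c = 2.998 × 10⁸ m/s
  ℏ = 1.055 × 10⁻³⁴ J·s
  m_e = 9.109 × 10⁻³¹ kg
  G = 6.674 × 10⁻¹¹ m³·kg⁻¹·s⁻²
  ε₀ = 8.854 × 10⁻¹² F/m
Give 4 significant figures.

1.581 × 10¹⁰⁰

Planck pressure: p_P = c⁷/(ℏG²) = 4.632 × 10¹¹³ Pa
atomic unit of pressure: P_au = E_h/a₀³ = m_e⁴e¹⁰/((4πε₀)⁵ℏ⁸) = 2.929 × 10¹³ Pa
ratio = 4.632 × 10¹¹³ / 2.929 × 10¹³ = 1.581 × 10¹⁰⁰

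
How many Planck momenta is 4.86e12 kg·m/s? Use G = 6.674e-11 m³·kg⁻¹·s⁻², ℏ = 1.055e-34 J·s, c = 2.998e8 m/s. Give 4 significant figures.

Planck momentum: p_P = √(ℏc³/G) = 6.527 kg·m/s.
4.86e12 / 6.527 = 7.447e11

7.447e11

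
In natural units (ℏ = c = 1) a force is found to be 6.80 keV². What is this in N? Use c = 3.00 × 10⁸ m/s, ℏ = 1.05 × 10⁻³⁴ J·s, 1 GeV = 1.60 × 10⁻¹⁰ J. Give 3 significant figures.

Force is [E]/[L] = [E]²/(ℏc); restore (ℏc)⁻¹.
1 GeV² → 1/(ℏc) × (1 GeV in J)² = 8.13 × 10⁵ N.
Convert the energy scale: 6.80 keV² = 6.80 × 10⁻¹² GeV².
Result: 6.80 × 10⁻¹² × 8.13 × 10⁵ = 5.53 × 10⁻⁶ N.

5.53 × 10⁻⁶ N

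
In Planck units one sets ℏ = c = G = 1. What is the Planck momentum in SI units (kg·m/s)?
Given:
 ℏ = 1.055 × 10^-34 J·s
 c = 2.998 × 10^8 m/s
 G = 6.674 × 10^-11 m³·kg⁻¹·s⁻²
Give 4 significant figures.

6.527 kg·m/s

p_P = √(ℏc³/G)
  = √(42.60)
  = 6.527 kg·m/s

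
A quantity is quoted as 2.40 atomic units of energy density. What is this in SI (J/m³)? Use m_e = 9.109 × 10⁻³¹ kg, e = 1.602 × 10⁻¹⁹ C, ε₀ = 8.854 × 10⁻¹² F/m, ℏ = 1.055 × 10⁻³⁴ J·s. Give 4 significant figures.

7.030 × 10¹³ J/m³

One atomic unit of energy density: u_au = E_h/a₀³ = m_e⁴e¹⁰/((4πε₀)⁵ℏ⁸) = 2.929 × 10¹³ J/m³.
2.40 × 2.929 × 10¹³ J/m³ = 7.030 × 10¹³ J/m³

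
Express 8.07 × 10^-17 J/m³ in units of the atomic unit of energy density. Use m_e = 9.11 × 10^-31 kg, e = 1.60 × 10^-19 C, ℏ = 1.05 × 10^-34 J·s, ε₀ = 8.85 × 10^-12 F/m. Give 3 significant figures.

atomic unit of energy density: u_au = E_h/a₀³ = m_e⁴e¹⁰/((4πε₀)⁵ℏ⁸) = 3.01 × 10^13 J/m³.
8.07 × 10^-17 / 3.01 × 10^13 = 2.68 × 10^-30

2.68 × 10^-30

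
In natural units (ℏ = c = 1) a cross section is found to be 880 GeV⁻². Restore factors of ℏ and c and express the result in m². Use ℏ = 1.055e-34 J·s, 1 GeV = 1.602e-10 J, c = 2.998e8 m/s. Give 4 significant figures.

3.430e-29 m²

Area is [L]² = [E]⁻²·(ℏc)²; restore (ℏc)².
1 GeV⁻² → (ℏc)² × (1 GeV in J)⁻² = 3.898e-32 m².
Result: 880 × 3.898e-32 = 3.430e-29 m².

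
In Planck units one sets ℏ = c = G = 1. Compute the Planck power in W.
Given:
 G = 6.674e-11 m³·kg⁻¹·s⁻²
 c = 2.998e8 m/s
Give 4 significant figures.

P_P = c⁵/G
  = 2.422e42 / 6.674e-11
  = 3.629e52 W

3.629e52 W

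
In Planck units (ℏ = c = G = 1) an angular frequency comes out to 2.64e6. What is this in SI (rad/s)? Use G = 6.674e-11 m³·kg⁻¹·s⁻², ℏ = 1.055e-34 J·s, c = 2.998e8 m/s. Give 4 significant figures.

One Planck angular frequency: ω_P = √(c⁵/(ℏG)) = 1.855e43 rad/s.
2.64e6 × 1.855e43 rad/s = 4.896e49 rad/s

4.896e49 rad/s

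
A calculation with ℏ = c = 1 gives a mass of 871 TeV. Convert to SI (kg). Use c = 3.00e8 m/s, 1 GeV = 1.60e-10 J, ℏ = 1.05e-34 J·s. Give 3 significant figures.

Mass is [E]/c²; divide by c².
1 GeV → 1/c² × (1 GeV in J) = 1.78e-27 kg.
Convert the energy scale: 871 TeV = 8.71e5 GeV.
Result: 8.71e5 × 1.78e-27 = 1.55e-21 kg.

1.55e-21 kg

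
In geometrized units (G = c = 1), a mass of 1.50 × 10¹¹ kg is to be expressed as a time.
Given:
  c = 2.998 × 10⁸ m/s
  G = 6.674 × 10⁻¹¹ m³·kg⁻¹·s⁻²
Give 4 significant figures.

Mass → time via G/c³.
1.50 × 10¹¹ kg × (G/c³) = 3.715 × 10⁻²⁵ s

3.715 × 10⁻²⁵ s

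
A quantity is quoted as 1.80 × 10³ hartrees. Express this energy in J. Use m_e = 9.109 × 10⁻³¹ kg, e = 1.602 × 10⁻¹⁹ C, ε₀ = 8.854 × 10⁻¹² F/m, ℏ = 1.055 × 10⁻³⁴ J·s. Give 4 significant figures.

7.838 × 10⁻¹⁵ J

One hartree: E_h = m_e e⁴/(4πε₀ℏ)² = 4.354 × 10⁻¹⁸ J.
1.80 × 10³ × 4.354 × 10⁻¹⁸ J = 7.838 × 10⁻¹⁵ J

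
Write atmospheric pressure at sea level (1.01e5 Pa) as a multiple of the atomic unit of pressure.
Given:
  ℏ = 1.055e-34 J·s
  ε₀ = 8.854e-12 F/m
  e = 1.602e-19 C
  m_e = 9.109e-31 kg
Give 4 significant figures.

atomic unit of pressure: P_au = E_h/a₀³ = m_e⁴e¹⁰/((4πε₀)⁵ℏ⁸) = 2.929e13 Pa.
1.01e5 / 2.929e13 = 3.448e-9

3.448e-9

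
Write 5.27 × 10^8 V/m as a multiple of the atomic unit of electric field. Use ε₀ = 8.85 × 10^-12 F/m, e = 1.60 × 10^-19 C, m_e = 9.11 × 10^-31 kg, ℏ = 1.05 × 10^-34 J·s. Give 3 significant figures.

1.01 × 10^-3

atomic unit of electric field: E_au = E_h/(e a₀) = m_e²e⁵/((4πε₀)³ℏ⁴) = 5.20 × 10^11 V/m.
5.27 × 10^8 / 5.20 × 10^11 = 1.01 × 10^-3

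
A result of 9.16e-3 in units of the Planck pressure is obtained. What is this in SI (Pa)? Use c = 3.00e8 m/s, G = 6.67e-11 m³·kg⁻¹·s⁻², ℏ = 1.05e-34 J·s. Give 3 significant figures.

4.29e111 Pa

One Planck pressure: p_P = c⁷/(ℏG²) = 4.68e113 Pa.
9.16e-3 × 4.68e113 Pa = 4.29e111 Pa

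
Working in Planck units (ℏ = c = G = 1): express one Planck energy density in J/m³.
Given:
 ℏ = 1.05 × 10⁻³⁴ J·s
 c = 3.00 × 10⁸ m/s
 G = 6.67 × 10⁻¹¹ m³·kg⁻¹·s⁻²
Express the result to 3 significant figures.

4.68 × 10¹¹³ J/m³

Dimensional analysis gives u_P = c⁷/(ℏG²).
  = 2.19 × 10⁵⁹ / 4.67 × 10⁻⁵⁵
  = 4.68 × 10¹¹³ J/m³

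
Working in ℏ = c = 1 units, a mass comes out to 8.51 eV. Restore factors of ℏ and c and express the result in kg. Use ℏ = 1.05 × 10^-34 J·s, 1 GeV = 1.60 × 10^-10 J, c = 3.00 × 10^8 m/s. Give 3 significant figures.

1.51 × 10^-35 kg

Mass is [E]/c²; divide by c².
1 GeV → 1/c² × (1 GeV in J) = 1.78 × 10^-27 kg.
Convert the energy scale: 8.51 eV = 8.51 × 10^-9 GeV.
Result: 8.51 × 10^-9 × 1.78 × 10^-27 = 1.51 × 10^-35 kg.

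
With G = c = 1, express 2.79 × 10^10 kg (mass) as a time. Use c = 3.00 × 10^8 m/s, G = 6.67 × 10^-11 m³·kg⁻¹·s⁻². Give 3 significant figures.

6.89 × 10^-26 s

Mass → time via G/c³.
2.79 × 10^10 kg × (G/c³) = 6.89 × 10^-26 s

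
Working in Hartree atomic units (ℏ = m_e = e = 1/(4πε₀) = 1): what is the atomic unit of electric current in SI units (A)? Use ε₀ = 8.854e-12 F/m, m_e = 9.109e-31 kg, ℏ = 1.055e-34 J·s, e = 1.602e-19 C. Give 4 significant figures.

Dimensional analysis gives I_au = e E_h/ℏ = m_e e⁵/((4πε₀)²ℏ³).
E_h = 4.354e-18 J
e·E_h/ℏ = 6.612e-3 A

6.612e-3 A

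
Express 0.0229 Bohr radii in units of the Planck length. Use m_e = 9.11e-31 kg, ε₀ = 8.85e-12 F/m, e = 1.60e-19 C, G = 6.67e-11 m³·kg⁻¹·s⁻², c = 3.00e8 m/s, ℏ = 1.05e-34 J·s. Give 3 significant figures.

Bohr radius: a₀ = 4πε₀ℏ²/(m_e e²) = 5.26e-11 m
Planck length: ℓ_P = √(ℏG/c³) = 1.61e-35 m
0.0229 × 5.26e-11 / 1.61e-35 = 7.48e22

7.48e22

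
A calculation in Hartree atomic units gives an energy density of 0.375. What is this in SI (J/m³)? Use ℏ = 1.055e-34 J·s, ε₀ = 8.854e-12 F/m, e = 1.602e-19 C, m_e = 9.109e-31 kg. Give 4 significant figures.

One atomic unit of energy density: u_au = E_h/a₀³ = m_e⁴e¹⁰/((4πε₀)⁵ℏ⁸) = 2.929e13 J/m³.
0.375 × 2.929e13 J/m³ = 1.098e13 J/m³

1.098e13 J/m³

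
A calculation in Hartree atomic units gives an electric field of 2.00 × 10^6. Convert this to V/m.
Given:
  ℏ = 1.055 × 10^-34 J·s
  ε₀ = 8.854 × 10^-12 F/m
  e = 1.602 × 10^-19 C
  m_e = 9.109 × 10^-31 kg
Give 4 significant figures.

1.026 × 10^18 V/m

One atomic unit of electric field: E_au = E_h/(e a₀) = m_e²e⁵/((4πε₀)³ℏ⁴) = 5.131 × 10^11 V/m.
2.00 × 10^6 × 5.131 × 10^11 V/m = 1.026 × 10^18 V/m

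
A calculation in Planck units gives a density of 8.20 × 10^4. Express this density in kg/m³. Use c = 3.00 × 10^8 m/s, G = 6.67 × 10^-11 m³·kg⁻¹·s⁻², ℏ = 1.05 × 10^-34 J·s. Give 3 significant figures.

One Planck density: ρ_P = c⁵/(ℏG²) = 5.20 × 10^96 kg/m³.
8.20 × 10^4 × 5.20 × 10^96 kg/m³ = 4.27 × 10^101 kg/m³

4.27 × 10^101 kg/m³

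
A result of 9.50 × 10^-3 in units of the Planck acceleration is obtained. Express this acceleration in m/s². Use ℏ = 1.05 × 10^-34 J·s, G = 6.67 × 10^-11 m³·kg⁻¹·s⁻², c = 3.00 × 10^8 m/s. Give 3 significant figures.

5.31 × 10^49 m/s²

One Planck acceleration: a_P = √(c⁷/(ℏG)) = 5.59 × 10^51 m/s².
9.50 × 10^-3 × 5.59 × 10^51 m/s² = 5.31 × 10^49 m/s²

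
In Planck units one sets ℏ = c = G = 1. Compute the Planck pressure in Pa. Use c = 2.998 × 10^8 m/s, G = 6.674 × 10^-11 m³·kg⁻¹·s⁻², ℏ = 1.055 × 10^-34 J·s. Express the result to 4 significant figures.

4.632 × 10^113 Pa

p_P = c⁷/(ℏG²)
  = 2.177 × 10^59 / 4.699 × 10^-55
  = 4.632 × 10^113 Pa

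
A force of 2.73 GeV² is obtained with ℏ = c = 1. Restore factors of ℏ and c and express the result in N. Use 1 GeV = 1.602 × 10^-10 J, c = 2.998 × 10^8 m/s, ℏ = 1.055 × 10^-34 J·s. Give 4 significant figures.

2.215 × 10^6 N

Force is [E]/[L] = [E]²/(ℏc); restore (ℏc)⁻¹.
1 GeV² → 1/(ℏc) × (1 GeV in J)² = 8.114 × 10^5 N.
Result: 2.73 × 8.114 × 10^5 = 2.215 × 10^6 N.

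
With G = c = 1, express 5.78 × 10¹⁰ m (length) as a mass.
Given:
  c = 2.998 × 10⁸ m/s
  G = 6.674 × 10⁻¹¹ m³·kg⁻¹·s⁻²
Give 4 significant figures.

Length → mass via c²/G.
5.78 × 10¹⁰ m × (c²/G) = 7.784 × 10³⁷ kg

7.784 × 10³⁷ kg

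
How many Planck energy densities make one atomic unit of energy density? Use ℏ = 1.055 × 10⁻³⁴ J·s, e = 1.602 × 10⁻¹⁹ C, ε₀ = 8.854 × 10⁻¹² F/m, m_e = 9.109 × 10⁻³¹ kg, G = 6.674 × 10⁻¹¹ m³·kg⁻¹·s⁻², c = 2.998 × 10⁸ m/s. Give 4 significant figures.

atomic unit of energy density: u_au = E_h/a₀³ = m_e⁴e¹⁰/((4πε₀)⁵ℏ⁸) = 2.929 × 10¹³ J/m³
Planck energy density: u_P = c⁷/(ℏG²) = 4.632 × 10¹¹³ J/m³
ratio = 2.929 × 10¹³ / 4.632 × 10¹¹³ = 6.323 × 10⁻¹⁰¹

6.323 × 10⁻¹⁰¹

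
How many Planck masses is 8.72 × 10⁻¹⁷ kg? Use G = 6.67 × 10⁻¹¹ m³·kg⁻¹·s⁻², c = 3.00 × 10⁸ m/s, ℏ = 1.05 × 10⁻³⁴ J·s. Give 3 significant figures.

Planck mass: m_P = √(ℏc/G) = 2.17 × 10⁻⁸ kg.
8.72 × 10⁻¹⁷ / 2.17 × 10⁻⁸ = 4.01 × 10⁻⁹

4.01 × 10⁻⁹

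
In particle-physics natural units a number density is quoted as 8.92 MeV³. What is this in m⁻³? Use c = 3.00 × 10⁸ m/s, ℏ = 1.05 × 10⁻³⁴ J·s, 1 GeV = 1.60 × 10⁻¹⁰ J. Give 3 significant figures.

1.17 × 10³⁹ m⁻³

Number density is [L]⁻³ = [E]³/(ℏc)³.
1 GeV³ → 1/(ℏc)³ × (1 GeV in J)³ = 1.31 × 10⁴⁷ m⁻³.
Convert the energy scale: 8.92 MeV³ = 8.92 × 10⁻⁹ GeV³.
Result: 8.92 × 10⁻⁹ × 1.31 × 10⁴⁷ = 1.17 × 10³⁹ m⁻³.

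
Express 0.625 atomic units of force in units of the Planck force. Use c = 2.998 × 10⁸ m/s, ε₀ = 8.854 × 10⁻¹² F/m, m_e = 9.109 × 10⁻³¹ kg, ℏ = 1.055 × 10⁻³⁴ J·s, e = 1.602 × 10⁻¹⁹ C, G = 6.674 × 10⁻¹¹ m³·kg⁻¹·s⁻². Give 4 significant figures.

atomic unit of force: F_au = E_h/a₀ = m_e²e⁶/((4πε₀)³ℏ⁴) = 8.220 × 10⁻⁸ N
Planck force: F_P = c⁴/G = 1.210 × 10⁴⁴ N
0.625 × 8.220 × 10⁻⁸ / 1.210 × 10⁴⁴ = 4.244 × 10⁻⁵²

4.244 × 10⁻⁵²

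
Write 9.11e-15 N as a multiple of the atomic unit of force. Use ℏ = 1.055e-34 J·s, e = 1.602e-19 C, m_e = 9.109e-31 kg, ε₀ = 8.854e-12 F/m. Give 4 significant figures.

atomic unit of force: F_au = E_h/a₀ = m_e²e⁶/((4πε₀)³ℏ⁴) = 8.220e-8 N.
9.11e-15 / 8.220e-8 = 1.108e-7

1.108e-7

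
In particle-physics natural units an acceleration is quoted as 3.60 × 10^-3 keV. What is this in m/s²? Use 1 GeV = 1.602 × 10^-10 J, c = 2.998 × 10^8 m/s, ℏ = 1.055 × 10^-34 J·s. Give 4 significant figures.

Acceleration is [L]/[T]² = c·[E]/ℏ.
1 GeV → c/ℏ × (1 GeV in J) = 4.552 × 10^32 m/s².
Convert the energy scale: 3.60 × 10^-3 keV = 3.60 × 10^-9 GeV.
Result: 3.60 × 10^-9 × 4.552 × 10^32 = 1.639 × 10^24 m/s².

1.639 × 10^24 m/s²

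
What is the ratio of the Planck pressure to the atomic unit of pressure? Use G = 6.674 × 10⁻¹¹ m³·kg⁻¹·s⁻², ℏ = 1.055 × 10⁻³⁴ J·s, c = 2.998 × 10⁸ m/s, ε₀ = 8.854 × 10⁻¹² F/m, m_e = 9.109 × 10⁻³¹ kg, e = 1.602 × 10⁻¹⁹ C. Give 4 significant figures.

Planck pressure: p_P = c⁷/(ℏG²) = 4.632 × 10¹¹³ Pa
atomic unit of pressure: P_au = E_h/a₀³ = m_e⁴e¹⁰/((4πε₀)⁵ℏ⁸) = 2.929 × 10¹³ Pa
ratio = 4.632 × 10¹¹³ / 2.929 × 10¹³ = 1.581 × 10¹⁰⁰

1.581 × 10¹⁰⁰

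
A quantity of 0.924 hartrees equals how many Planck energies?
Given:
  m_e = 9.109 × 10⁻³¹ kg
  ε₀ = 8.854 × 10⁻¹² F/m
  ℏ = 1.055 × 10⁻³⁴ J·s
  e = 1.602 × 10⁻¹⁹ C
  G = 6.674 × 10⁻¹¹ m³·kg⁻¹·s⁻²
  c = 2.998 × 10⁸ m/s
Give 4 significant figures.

2.056 × 10⁻²⁷

hartree: E_h = m_e e⁴/(4πε₀ℏ)² = 4.354 × 10⁻¹⁸ J
Planck energy: E_P = √(ℏc⁵/G) = 1.957 × 10⁹ J
0.924 × 4.354 × 10⁻¹⁸ / 1.957 × 10⁹ = 2.056 × 10⁻²⁷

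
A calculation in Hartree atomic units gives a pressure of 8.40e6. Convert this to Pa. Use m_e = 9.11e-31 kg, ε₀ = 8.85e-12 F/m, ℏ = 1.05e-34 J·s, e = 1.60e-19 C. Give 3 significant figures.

2.53e20 Pa

One atomic unit of pressure: P_au = E_h/a₀³ = m_e⁴e¹⁰/((4πε₀)⁵ℏ⁸) = 3.01e13 Pa.
8.40e6 × 3.01e13 Pa = 2.53e20 Pa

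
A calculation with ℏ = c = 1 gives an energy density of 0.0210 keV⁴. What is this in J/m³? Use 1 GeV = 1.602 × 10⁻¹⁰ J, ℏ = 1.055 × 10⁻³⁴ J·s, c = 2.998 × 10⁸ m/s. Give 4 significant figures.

4.371 × 10¹¹ J/m³

[E]/[L]³ = [E]⁴/(ℏc)³; restore (ℏc)⁻³.
1 GeV⁴ → 1/(ℏc)³ × (1 GeV in J)⁴ = 2.082 × 10³⁷ J/m³.
Convert the energy scale: 0.0210 keV⁴ = 2.10 × 10⁻²⁶ GeV⁴.
Result: 2.10 × 10⁻²⁶ × 2.082 × 10³⁷ = 4.371 × 10¹¹ J/m³.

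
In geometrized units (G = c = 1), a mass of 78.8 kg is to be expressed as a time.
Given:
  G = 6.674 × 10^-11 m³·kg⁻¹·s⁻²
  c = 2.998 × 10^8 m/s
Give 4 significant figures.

1.952 × 10^-34 s

Mass → time via G/c³.
78.8 kg × (G/c³) = 1.952 × 10^-34 s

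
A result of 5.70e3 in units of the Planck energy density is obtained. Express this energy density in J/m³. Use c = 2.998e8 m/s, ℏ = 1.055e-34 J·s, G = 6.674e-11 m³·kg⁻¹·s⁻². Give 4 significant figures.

One Planck energy density: u_P = c⁷/(ℏG²) = 4.632e113 J/m³.
5.70e3 × 4.632e113 J/m³ = 2.640e117 J/m³

2.640e117 J/m³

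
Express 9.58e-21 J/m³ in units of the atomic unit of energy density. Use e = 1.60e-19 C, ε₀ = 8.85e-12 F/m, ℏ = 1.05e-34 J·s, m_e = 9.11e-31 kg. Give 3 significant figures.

3.18e-34

atomic unit of energy density: u_au = E_h/a₀³ = m_e⁴e¹⁰/((4πε₀)⁵ℏ⁸) = 3.01e13 J/m³.
9.58e-21 / 3.01e13 = 3.18e-34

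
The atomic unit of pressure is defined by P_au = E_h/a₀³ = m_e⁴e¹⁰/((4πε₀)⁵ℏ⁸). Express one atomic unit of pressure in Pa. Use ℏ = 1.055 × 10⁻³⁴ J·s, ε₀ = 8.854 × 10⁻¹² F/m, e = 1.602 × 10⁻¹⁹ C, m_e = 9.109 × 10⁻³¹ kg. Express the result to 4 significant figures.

P_au = E_h/a₀³ = m_e⁴e¹⁰/((4πε₀)⁵ℏ⁸)
E_h = 4.354 × 10⁻¹⁸ J
a₀ = 5.297 × 10⁻¹¹ m
E_h/a₀³ = 2.929 × 10¹³ Pa

2.929 × 10¹³ Pa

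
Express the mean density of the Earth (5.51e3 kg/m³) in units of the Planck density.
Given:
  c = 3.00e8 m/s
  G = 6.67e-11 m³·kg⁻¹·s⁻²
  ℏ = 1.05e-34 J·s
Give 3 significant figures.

Planck density: ρ_P = c⁵/(ℏG²) = 5.20e96 kg/m³.
5.51e3 / 5.20e96 = 1.06e-93

1.06e-93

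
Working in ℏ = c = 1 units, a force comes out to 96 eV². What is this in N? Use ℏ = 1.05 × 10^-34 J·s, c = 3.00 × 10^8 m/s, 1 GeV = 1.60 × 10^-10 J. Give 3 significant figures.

7.80 × 10^-11 N

Force is [E]/[L] = [E]²/(ℏc); restore (ℏc)⁻¹.
1 GeV² → 1/(ℏc) × (1 GeV in J)² = 8.13 × 10^5 N.
Convert the energy scale: 96 eV² = 9.60 × 10^-17 GeV².
Result: 9.60 × 10^-17 × 8.13 × 10^5 = 7.80 × 10^-11 N.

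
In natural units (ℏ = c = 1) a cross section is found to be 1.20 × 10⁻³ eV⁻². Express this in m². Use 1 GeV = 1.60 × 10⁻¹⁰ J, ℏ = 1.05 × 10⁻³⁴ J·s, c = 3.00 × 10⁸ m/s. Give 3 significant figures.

Area is [L]² = [E]⁻²·(ℏc)²; restore (ℏc)².
1 GeV⁻² → (ℏc)² × (1 GeV in J)⁻² = 3.88 × 10⁻³² m².
Convert the energy scale: 1.20 × 10⁻³ eV⁻² = 1.20 × 10¹⁵ GeV⁻².
Result: 1.20 × 10¹⁵ × 3.88 × 10⁻³² = 4.65 × 10⁻¹⁷ m².

4.65 × 10⁻¹⁷ m²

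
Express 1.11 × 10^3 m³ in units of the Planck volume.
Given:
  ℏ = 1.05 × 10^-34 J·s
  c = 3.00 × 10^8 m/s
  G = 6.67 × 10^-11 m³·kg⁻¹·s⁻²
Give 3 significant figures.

Planck volume: V_P = (ℏG/c³)^(3/2) = 4.18 × 10^-105 m³.
1.11 × 10^3 / 4.18 × 10^-105 = 2.66 × 10^107

2.66 × 10^107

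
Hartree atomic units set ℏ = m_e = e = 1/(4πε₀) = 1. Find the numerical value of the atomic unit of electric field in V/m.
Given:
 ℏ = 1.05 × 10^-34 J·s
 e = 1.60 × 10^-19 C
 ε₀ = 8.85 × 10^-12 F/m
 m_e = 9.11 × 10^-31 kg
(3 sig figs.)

5.20 × 10^11 V/m

Dimensional analysis gives E_au = E_h/(e a₀) = m_e²e⁵/((4πε₀)³ℏ⁴).
E_h = 4.38 × 10^-18 J
a₀ = 5.26 × 10^-11 m
E_h/(e·a₀) = 5.20 × 10^11 V/m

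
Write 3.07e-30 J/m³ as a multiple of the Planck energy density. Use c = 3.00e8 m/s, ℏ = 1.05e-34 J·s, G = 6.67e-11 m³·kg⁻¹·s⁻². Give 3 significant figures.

6.56e-144

Planck energy density: u_P = c⁷/(ℏG²) = 4.68e113 J/m³.
3.07e-30 / 4.68e113 = 6.56e-144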